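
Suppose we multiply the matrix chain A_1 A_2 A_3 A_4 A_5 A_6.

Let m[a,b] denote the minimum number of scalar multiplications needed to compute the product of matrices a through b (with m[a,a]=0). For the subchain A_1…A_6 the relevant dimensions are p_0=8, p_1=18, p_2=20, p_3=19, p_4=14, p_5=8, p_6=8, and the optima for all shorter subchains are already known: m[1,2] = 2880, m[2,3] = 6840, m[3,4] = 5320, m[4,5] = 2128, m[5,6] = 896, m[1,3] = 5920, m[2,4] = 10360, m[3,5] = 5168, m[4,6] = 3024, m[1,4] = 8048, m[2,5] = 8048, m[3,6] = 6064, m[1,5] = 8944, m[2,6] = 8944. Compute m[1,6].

m[1,6] = min over k∈[1,5] of m[1,k]+m[k+1,6]+p_{0}·p_k·p_{6}.
k=1: 0 + 8944 + 8·18·8 = 10096; k=2: 2880 + 6064 + 8·20·8 = 10224; k=3: 5920 + 3024 + 8·19·8 = 10160; k=4: 8048 + 896 + 8·14·8 = 9840; k=5: 8944 + 0 + 8·8·8 = 9456.
Minimum: 9456 at k=5.

9456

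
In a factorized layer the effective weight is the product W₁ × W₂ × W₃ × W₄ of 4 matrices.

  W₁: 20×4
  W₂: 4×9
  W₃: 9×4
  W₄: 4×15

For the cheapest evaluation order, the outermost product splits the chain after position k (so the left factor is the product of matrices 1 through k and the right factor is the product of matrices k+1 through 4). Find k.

Adjacent pairs: W₁W₂ = 20·4·9 = 720; W₂W₃ = 4·9·4 = 144; W₃W₄ = 9·4·15 = 540.
Length 3: W₁..W₃: k=1: 0+144+20·4·4=464; k=2: 720+0+20·9·4=1440 → min 464 | W₂..W₄: k=2: 0+540+4·9·15=1080; k=3: 144+0+4·4·15=384 → min 384.
Top-level splits: k=1: (W₁..W₁)·(W₂..W₄) → 0+384+20·4·15 = 1584; k=2: (W₁..W₂)·(W₃..W₄) → 720+540+20·9·15 = 3960; k=3: (W₁..W₃)·(W₄..W₄) → 464+0+20·4·15 = 1664.
Best split is after W₁, i.e. k = 1.

1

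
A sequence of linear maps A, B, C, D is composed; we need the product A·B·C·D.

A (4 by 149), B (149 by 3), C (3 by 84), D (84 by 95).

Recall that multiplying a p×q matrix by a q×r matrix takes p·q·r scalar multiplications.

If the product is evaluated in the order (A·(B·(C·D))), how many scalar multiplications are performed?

(C·D): 3×84 by 84×95 → 3×95, cost 3·84·95 = 23940
(B·(C·D)): 149×3 by 3×95 → 149×95, cost 149·3·95 = 42465; cumulative 66405
(A·(B·(C·D))): 4×149 by 149×95 → 4×95, cost 4·149·95 = 56620; cumulative 123025
Total: 123025 scalar multiplications.

123025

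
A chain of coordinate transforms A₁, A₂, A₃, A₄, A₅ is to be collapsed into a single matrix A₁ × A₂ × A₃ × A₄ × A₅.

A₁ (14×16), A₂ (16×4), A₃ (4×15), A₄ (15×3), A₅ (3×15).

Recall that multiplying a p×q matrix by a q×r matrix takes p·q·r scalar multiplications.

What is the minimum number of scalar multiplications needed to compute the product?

1674

Adjacent pairs: A₁A₂ = 14·16·4 = 896; A₂A₃ = 16·4·15 = 960; A₃A₄ = 4·15·3 = 180; A₄A₅ = 15·3·15 = 675.
Length 3: A₁..A₃: k=1: 0+960+14·16·15=4320; k=2: 896+0+14·4·15=1736 → min 1736 | A₂..A₄: k=2: 0+180+16·4·3=372; k=3: 960+0+16·15·3=1680 → min 372 | A₃..A₅: k=3: 0+675+4·15·15=1575; k=4: 180+0+4·3·15=360 → min 360.
Length 4: A₁..A₄: k=1: 0+372+14·16·3=1044; k=2: 896+180+14·4·3=1244; k=3: 1736+0+14·15·3=2366 → min 1044 | A₂..A₅: k=2: 0+360+16·4·15=1320; k=3: 960+675+16·15·15=5235; k=4: 372+0+16·3·15=1092 → min 1092.
Length 5: A₁..A₅: k=1: 0+1092+14·16·15=4452; k=2: 896+360+14·4·15=2096; k=3: 1736+675+14·15·15=5561; k=4: 1044+0+14·3·15=1674 → min 1674.
Optimal order: ((A₁ × (A₂ × (A₃ × A₄))) × A₅) with cost 1674.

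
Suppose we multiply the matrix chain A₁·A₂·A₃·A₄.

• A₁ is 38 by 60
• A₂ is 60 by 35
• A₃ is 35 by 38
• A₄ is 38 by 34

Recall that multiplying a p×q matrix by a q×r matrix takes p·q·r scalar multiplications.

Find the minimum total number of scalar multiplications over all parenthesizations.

170240

Adjacent pairs: A₁A₂ = 38·60·35 = 79800; A₂A₃ = 60·35·38 = 79800; A₃A₄ = 35·38·34 = 45220.
Length 3: A₁..A₃: k=1: 0+79800+38·60·38=166440; k=2: 79800+0+38·35·38=130340 → min 130340 | A₂..A₄: k=2: 0+45220+60·35·34=116620; k=3: 79800+0+60·38·34=157320 → min 116620.
Length 4: A₁..A₄: k=1: 0+116620+38·60·34=194140; k=2: 79800+45220+38·35·34=170240; k=3: 130340+0+38·38·34=179436 → min 170240.
Optimal order: ((A₁·A₂)·(A₃·A₄)) with cost 170240.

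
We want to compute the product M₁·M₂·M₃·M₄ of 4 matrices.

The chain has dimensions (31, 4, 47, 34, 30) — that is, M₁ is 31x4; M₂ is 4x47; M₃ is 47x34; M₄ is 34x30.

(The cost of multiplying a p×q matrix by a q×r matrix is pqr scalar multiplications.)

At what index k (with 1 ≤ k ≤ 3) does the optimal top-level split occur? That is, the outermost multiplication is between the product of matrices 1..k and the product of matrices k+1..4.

1

Adjacent pairs: M₁M₂ = 31·4·47 = 5828; M₂M₃ = 4·47·34 = 6392; M₃M₄ = 47·34·30 = 47940.
Length 3: M₁..M₃: k=1: 0+6392+31·4·34=10608; k=2: 5828+0+31·47·34=55366 → min 10608 | M₂..M₄: k=2: 0+47940+4·47·30=53580; k=3: 6392+0+4·34·30=10472 → min 10472.
Top-level splits: k=1: (M₁..M₁)·(M₂..M₄) → 0+10472+31·4·30 = 14192; k=2: (M₁..M₂)·(M₃..M₄) → 5828+47940+31·47·30 = 97478; k=3: (M₁..M₃)·(M₄..M₄) → 10608+0+31·34·30 = 42228.
Best split is after M₁, i.e. k = 1.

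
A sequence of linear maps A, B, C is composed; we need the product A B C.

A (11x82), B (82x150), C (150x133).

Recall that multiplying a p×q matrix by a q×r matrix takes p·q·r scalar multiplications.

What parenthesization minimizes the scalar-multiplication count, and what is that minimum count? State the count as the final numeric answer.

(A (B C)): cost 1755866.
((A B) C): cost 354750.
Optimal: ((A B) C) with cost 354750.

354750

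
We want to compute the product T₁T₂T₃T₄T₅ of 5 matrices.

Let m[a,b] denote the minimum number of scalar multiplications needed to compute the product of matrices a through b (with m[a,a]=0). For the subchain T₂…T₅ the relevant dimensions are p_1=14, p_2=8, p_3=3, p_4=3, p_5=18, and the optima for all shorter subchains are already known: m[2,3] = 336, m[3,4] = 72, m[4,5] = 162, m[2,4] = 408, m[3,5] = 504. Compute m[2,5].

1164

m[2,5] = min over k∈[2,4] of m[2,k]+m[k+1,5]+p_{1}·p_k·p_{5}.
k=2: 0 + 504 + 14·8·18 = 2520; k=3: 336 + 162 + 14·3·18 = 1254; k=4: 408 + 0 + 14·3·18 = 1164.
Minimum: 1164 at k=4.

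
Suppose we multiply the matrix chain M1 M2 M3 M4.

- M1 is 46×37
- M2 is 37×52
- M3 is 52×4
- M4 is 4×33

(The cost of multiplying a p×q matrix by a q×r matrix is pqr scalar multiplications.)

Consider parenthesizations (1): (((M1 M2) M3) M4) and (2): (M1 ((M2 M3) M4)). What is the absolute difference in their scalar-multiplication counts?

Order (1) = (((M1 M2) M3) M4): (M1 M2): 46×37 by 37×52 → 46×52, cost 46·37·52 = 88504; ((M1 M2) M3): 46×52 by 52×4 → 46×4, cost 46·52·4 = 9568; cumulative 98072; (((M1 M2) M3) M4): 46×4 by 4×33 → 46×33, cost 46·4·33 = 6072; cumulative 104144. Total 104144.
Order (2) = (M1 ((M2 M3) M4)): (M2 M3): 37×52 by 52×4 → 37×4, cost 37·52·4 = 7696; ((M2 M3) M4): 37×4 by 4×33 → 37×33, cost 37·4·33 = 4884; cumulative 12580; (M1 ((M2 M3) M4)): 46×37 by 37×33 → 46×33, cost 46·37·33 = 56166; cumulative 68746. Total 68746.
Difference: |104144 − 68746| = 35398.

35398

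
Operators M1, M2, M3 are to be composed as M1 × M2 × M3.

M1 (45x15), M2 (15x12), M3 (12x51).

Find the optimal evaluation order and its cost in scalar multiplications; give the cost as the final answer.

35640

(M1 × (M2 × M3)): cost 43605.
((M1 × M2) × M3): cost 35640.
Optimal: ((M1 × M2) × M3) with cost 35640.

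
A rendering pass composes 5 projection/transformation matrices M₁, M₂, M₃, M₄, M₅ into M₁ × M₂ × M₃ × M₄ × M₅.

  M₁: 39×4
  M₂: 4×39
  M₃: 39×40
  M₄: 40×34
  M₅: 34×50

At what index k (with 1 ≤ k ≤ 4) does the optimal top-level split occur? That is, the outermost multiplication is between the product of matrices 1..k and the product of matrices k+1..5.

Adjacent pairs: M₁M₂ = 39·4·39 = 6084; M₂M₃ = 4·39·40 = 6240; M₃M₄ = 39·40·34 = 53040; M₄M₅ = 40·34·50 = 68000.
Length 3: M₁..M₃: k=1: 0+6240+39·4·40=12480; k=2: 6084+0+39·39·40=66924 → min 12480 | M₂..M₄: k=2: 0+53040+4·39·34=58344; k=3: 6240+0+4·40·34=11680 → min 11680 | M₃..M₅: k=3: 0+68000+39·40·50=146000; k=4: 53040+0+39·34·50=119340 → min 119340.
Length 4: M₁..M₄: k=1: 0+11680+39·4·34=16984; k=2: 6084+53040+39·39·34=110838; k=3: 12480+0+39·40·34=65520 → min 16984 | M₂..M₅: k=2: 0+119340+4·39·50=127140; k=3: 6240+68000+4·40·50=82240; k=4: 11680+0+4·34·50=18480 → min 18480.
Top-level splits: k=1: (M₁..M₁)·(M₂..M₅) → 0+18480+39·4·50 = 26280; k=2: (M₁..M₂)·(M₃..M₅) → 6084+119340+39·39·50 = 201474; k=3: (M₁..M₃)·(M₄..M₅) → 12480+68000+39·40·50 = 158480; k=4: (M₁..M₄)·(M₅..M₅) → 16984+0+39·34·50 = 83284.
Best split is after M₁, i.e. k = 1.

1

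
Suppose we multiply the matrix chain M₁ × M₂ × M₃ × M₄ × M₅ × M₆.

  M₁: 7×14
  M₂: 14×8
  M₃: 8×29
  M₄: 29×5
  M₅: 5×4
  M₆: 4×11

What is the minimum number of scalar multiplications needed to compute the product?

Adjacent pairs: M₁M₂ = 7·14·8 = 784; M₂M₃ = 14·8·29 = 3248; M₃M₄ = 8·29·5 = 1160; M₄M₅ = 29·5·4 = 580; M₅M₆ = 5·4·11 = 220.
Length 3: M₁..M₃: k=1: 0+3248+7·14·29=6090; k=2: 784+0+7·8·29=2408 → min 2408 | M₂..M₄: k=2: 0+1160+14·8·5=1720; k=3: 3248+0+14·29·5=5278 → min 1720 | M₃..M₅: k=3: 0+580+8·29·4=1508; k=4: 1160+0+8·5·4=1320 → min 1320 | M₄..M₆: k=4: 0+220+29·5·11=1815; k=5: 580+0+29·4·11=1856 → min 1815.
Length 4: M₁..M₄: k=1: 0+1720+7·14·5=2210; k=2: 784+1160+7·8·5=2224; k=3: 2408+0+7·29·5=3423 → min 2210 | M₂..M₅: k=2: 0+1320+14·8·4=1768; k=3: 3248+580+14·29·4=5452; k=4: 1720+0+14·5·4=2000 → min 1768 | M₃..M₆: k=3: 0+1815+8·29·11=4367; k=4: 1160+220+8·5·11=1820; k=5: 1320+0+8·4·11=1672 → min 1672.
Length 5: M₁..M₅: k=1: 0+1768+7·14·4=2160; k=2: 784+1320+7·8·4=2328; k=3: 2408+580+7·29·4=3800; k=4: 2210+0+7·5·4=2350 → min 2160 | M₂..M₆: k=2: 0+1672+14·8·11=2904; k=3: 3248+1815+14·29·11=9529; k=4: 1720+220+14·5·11=2710; k=5: 1768+0+14·4·11=2384 → min 2384.
Length 6: M₁..M₆: k=1: 0+2384+7·14·11=3462; k=2: 784+1672+7·8·11=3072; k=3: 2408+1815+7·29·11=6456; k=4: 2210+220+7·5·11=2815; k=5: 2160+0+7·4·11=2468 → min 2468.
Optimal order: ((M₁ × (M₂ × ((M₃ × M₄) × M₅))) × M₆) with cost 2468.

2468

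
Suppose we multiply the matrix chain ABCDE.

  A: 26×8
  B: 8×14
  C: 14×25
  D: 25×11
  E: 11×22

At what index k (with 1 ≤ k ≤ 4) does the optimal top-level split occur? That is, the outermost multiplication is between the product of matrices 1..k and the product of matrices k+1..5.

1

Adjacent pairs: AB = 26·8·14 = 2912; BC = 8·14·25 = 2800; CD = 14·25·11 = 3850; DE = 25·11·22 = 6050.
Length 3: A..C: k=1: 0+2800+26·8·25=8000; k=2: 2912+0+26·14·25=12012 → min 8000 | B..D: k=2: 0+3850+8·14·11=5082; k=3: 2800+0+8·25·11=5000 → min 5000 | C..E: k=3: 0+6050+14·25·22=13750; k=4: 3850+0+14·11·22=7238 → min 7238.
Length 4: A..D: k=1: 0+5000+26·8·11=7288; k=2: 2912+3850+26·14·11=10766; k=3: 8000+0+26·25·11=15150 → min 7288 | B..E: k=2: 0+7238+8·14·22=9702; k=3: 2800+6050+8·25·22=13250; k=4: 5000+0+8·11·22=6936 → min 6936.
Top-level splits: k=1: (A..A)·(B..E) → 0+6936+26·8·22 = 11512; k=2: (A..B)·(C..E) → 2912+7238+26·14·22 = 18158; k=3: (A..C)·(D..E) → 8000+6050+26·25·22 = 28350; k=4: (A..D)·(E..E) → 7288+0+26·11·22 = 13580.
Best split is after A, i.e. k = 1.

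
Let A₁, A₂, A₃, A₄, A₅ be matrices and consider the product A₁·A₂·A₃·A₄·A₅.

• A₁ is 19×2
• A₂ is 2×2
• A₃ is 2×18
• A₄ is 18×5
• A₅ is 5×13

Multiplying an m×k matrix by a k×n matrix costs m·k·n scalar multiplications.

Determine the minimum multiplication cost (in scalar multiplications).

824

Adjacent pairs: A₁A₂ = 19·2·2 = 76; A₂A₃ = 2·2·18 = 72; A₃A₄ = 2·18·5 = 180; A₄A₅ = 18·5·13 = 1170.
Length 3: A₁..A₃: k=1: 0+72+19·2·18=756; k=2: 76+0+19·2·18=760 → min 756 | A₂..A₄: k=2: 0+180+2·2·5=200; k=3: 72+0+2·18·5=252 → min 200 | A₃..A₅: k=3: 0+1170+2·18·13=1638; k=4: 180+0+2·5·13=310 → min 310.
Length 4: A₁..A₄: k=1: 0+200+19·2·5=390; k=2: 76+180+19·2·5=446; k=3: 756+0+19·18·5=2466 → min 390 | A₂..A₅: k=2: 0+310+2·2·13=362; k=3: 72+1170+2·18·13=1710; k=4: 200+0+2·5·13=330 → min 330.
Length 5: A₁..A₅: k=1: 0+330+19·2·13=824; k=2: 76+310+19·2·13=880; k=3: 756+1170+19·18·13=6372; k=4: 390+0+19·5·13=1625 → min 824.
Optimal order: (A₁·((A₂·(A₃·A₄))·A₅)) with cost 824.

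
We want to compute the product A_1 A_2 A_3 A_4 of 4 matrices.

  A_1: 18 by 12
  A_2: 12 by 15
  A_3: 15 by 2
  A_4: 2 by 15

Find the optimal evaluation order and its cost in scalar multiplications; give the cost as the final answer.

1332

Adjacent pairs: A_1A_2 = 18·12·15 = 3240; A_2A_3 = 12·15·2 = 360; A_3A_4 = 15·2·15 = 450.
Length 3: A_1..A_3: k=1: 0+360+18·12·2=792; k=2: 3240+0+18·15·2=3780 → min 792 | A_2..A_4: k=2: 0+450+12·15·15=3150; k=3: 360+0+12·2·15=720 → min 720.
Length 4: A_1..A_4: k=1: 0+720+18·12·15=3960; k=2: 3240+450+18·15·15=7740; k=3: 792+0+18·2·15=1332 → min 1332.
Optimal parenthesization: ((A_1 (A_2 A_3)) A_4) with cost 1332.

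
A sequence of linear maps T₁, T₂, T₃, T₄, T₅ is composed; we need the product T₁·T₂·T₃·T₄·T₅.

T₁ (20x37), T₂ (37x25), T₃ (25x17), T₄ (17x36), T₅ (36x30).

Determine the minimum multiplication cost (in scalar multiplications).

55560

Adjacent pairs: T₁T₂ = 20·37·25 = 18500; T₂T₃ = 37·25·17 = 15725; T₃T₄ = 25·17·36 = 15300; T₄T₅ = 17·36·30 = 18360.
Length 3: T₁..T₃: k=1: 0+15725+20·37·17=28305; k=2: 18500+0+20·25·17=27000 → min 27000 | T₂..T₄: k=2: 0+15300+37·25·36=48600; k=3: 15725+0+37·17·36=38369 → min 38369 | T₃..T₅: k=3: 0+18360+25·17·30=31110; k=4: 15300+0+25·36·30=42300 → min 31110.
Length 4: T₁..T₄: k=1: 0+38369+20·37·36=65009; k=2: 18500+15300+20·25·36=51800; k=3: 27000+0+20·17·36=39240 → min 39240 | T₂..T₅: k=2: 0+31110+37·25·30=58860; k=3: 15725+18360+37·17·30=52955; k=4: 38369+0+37·36·30=78329 → min 52955.
Length 5: T₁..T₅: k=1: 0+52955+20·37·30=75155; k=2: 18500+31110+20·25·30=64610; k=3: 27000+18360+20·17·30=55560; k=4: 39240+0+20·36·30=60840 → min 55560.
Optimal order: (((T₁·T₂)·T₃)·(T₄·T₅)) with cost 55560.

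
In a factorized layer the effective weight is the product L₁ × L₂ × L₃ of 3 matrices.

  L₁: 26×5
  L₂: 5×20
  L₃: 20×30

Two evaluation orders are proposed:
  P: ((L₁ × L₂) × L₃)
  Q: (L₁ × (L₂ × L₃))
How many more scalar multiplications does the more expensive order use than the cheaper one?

11300

Order P = ((L₁ × L₂) × L₃): (L₁ × L₂): 26×5 by 5×20 → 26×20, cost 26·5·20 = 2600; ((L₁ × L₂) × L₃): 26×20 by 20×30 → 26×30, cost 26·20·30 = 15600; cumulative 18200. Total 18200.
Order Q = (L₁ × (L₂ × L₃)): (L₂ × L₃): 5×20 by 20×30 → 5×30, cost 5·20·30 = 3000; (L₁ × (L₂ × L₃)): 26×5 by 5×30 → 26×30, cost 26·5·30 = 3900; cumulative 6900. Total 6900.
Difference: |18200 − 6900| = 11300.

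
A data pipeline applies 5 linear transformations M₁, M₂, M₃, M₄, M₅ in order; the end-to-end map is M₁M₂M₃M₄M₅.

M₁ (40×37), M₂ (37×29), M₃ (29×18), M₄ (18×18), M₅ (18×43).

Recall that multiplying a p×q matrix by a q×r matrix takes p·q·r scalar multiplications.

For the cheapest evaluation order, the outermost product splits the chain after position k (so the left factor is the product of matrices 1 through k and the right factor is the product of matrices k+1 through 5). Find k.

Adjacent pairs: M₁M₂ = 40·37·29 = 42920; M₂M₃ = 37·29·18 = 19314; M₃M₄ = 29·18·18 = 9396; M₄M₅ = 18·18·43 = 13932.
Length 3: M₁..M₃: k=1: 0+19314+40·37·18=45954; k=2: 42920+0+40·29·18=63800 → min 45954 | M₂..M₄: k=2: 0+9396+37·29·18=28710; k=3: 19314+0+37·18·18=31302 → min 28710 | M₃..M₅: k=3: 0+13932+29·18·43=36378; k=4: 9396+0+29·18·43=31842 → min 31842.
Length 4: M₁..M₄: k=1: 0+28710+40·37·18=55350; k=2: 42920+9396+40·29·18=73196; k=3: 45954+0+40·18·18=58914 → min 55350 | M₂..M₅: k=2: 0+31842+37·29·43=77981; k=3: 19314+13932+37·18·43=61884; k=4: 28710+0+37·18·43=57348 → min 57348.
Top-level splits: k=1: (M₁..M₁)·(M₂..M₅) → 0+57348+40·37·43 = 120988; k=2: (M₁..M₂)·(M₃..M₅) → 42920+31842+40·29·43 = 124642; k=3: (M₁..M₃)·(M₄..M₅) → 45954+13932+40·18·43 = 90846; k=4: (M₁..M₄)·(M₅..M₅) → 55350+0+40·18·43 = 86310.
Best split is after M₄, i.e. k = 4.

4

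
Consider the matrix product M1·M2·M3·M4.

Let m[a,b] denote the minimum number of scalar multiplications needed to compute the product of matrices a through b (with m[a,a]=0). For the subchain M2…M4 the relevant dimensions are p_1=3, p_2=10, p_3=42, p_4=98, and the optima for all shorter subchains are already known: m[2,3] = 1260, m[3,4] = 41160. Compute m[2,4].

13608

m[2,4] = min over k∈[2,3] of m[2,k]+m[k+1,4]+p_{1}·p_k·p_{4}.
k=2: 0 + 41160 + 3·10·98 = 44100; k=3: 1260 + 0 + 3·42·98 = 13608.
Minimum: 13608 at k=3.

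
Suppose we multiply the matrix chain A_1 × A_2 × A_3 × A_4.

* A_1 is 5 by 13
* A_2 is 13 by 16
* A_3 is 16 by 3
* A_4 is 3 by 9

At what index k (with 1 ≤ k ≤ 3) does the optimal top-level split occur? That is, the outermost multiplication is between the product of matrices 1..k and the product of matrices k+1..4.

3

Adjacent pairs: A_1A_2 = 5·13·16 = 1040; A_2A_3 = 13·16·3 = 624; A_3A_4 = 16·3·9 = 432.
Length 3: A_1..A_3: k=1: 0+624+5·13·3=819; k=2: 1040+0+5·16·3=1280 → min 819 | A_2..A_4: k=2: 0+432+13·16·9=2304; k=3: 624+0+13·3·9=975 → min 975.
Top-level splits: k=1: (A_1..A_1)·(A_2..A_4) → 0+975+5·13·9 = 1560; k=2: (A_1..A_2)·(A_3..A_4) → 1040+432+5·16·9 = 2192; k=3: (A_1..A_3)·(A_4..A_4) → 819+0+5·3·9 = 954.
Best split is after A_3, i.e. k = 3.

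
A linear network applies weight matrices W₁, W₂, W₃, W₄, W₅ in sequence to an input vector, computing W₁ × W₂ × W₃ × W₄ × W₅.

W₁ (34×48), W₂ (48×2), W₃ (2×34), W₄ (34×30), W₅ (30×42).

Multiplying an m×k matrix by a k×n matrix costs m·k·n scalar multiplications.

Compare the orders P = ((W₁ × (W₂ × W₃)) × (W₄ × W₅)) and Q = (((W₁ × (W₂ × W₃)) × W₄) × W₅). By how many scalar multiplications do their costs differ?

Order P = ((W₁ × (W₂ × W₃)) × (W₄ × W₅)): (W₂ × W₃): 48×2 by 2×34 → 48×34, cost 48·2·34 = 3264; (W₁ × (W₂ × W₃)): 34×48 by 48×34 → 34×34, cost 34·48·34 = 55488; cumulative 58752; (W₄ × W₅): 34×30 by 30×42 → 34×42, cost 34·30·42 = 42840; ((W₁ × (W₂ × W₃)) × (W₄ × W₅)): 34×34 by 34×42 → 34×42, cost 34·34·42 = 48552; cumulative 150144. Total 150144.
Order Q = (((W₁ × (W₂ × W₃)) × W₄) × W₅): (W₂ × W₃): 48×2 by 2×34 → 48×34, cost 48·2·34 = 3264; (W₁ × (W₂ × W₃)): 34×48 by 48×34 → 34×34, cost 34·48·34 = 55488; cumulative 58752; ((W₁ × (W₂ × W₃)) × W₄): 34×34 by 34×30 → 34×30, cost 34·34·30 = 34680; cumulative 93432; (((W₁ × (W₂ × W₃)) × W₄) × W₅): 34×30 by 30×42 → 34×42, cost 34·30·42 = 42840; cumulative 136272. Total 136272.
Difference: |150144 − 136272| = 13872.

13872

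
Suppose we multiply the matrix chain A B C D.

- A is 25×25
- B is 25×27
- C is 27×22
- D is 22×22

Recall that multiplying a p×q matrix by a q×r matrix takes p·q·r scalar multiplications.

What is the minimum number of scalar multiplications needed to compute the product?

40700

Adjacent pairs: AB = 25·25·27 = 16875; BC = 25·27·22 = 14850; CD = 27·22·22 = 13068.
Length 3: A..C: k=1: 0+14850+25·25·22=28600; k=2: 16875+0+25·27·22=31725 → min 28600 | B..D: k=2: 0+13068+25·27·22=27918; k=3: 14850+0+25·22·22=26950 → min 26950.
Length 4: A..D: k=1: 0+26950+25·25·22=40700; k=2: 16875+13068+25·27·22=44793; k=3: 28600+0+25·22·22=40700 → min 40700.
Optimal order: (A ((B C) D)) with cost 40700.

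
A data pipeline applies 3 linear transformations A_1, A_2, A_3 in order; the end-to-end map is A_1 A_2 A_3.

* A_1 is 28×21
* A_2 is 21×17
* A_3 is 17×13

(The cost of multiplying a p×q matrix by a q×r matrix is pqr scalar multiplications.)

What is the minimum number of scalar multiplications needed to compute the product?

12285

Order (A_1 (A_2 A_3)): (A_2 A_3): 21×17 by 17×13 → 21×13, cost 21·17·13 = 4641; (A_1 (A_2 A_3)): 28×21 by 21×13 → 28×13, cost 28·21·13 = 7644; cumulative 12285. Total 12285.
Order ((A_1 A_2) A_3): (A_1 A_2): 28×21 by 21×17 → 28×17, cost 28·21·17 = 9996; ((A_1 A_2) A_3): 28×17 by 17×13 → 28×13, cost 28·17·13 = 6188; cumulative 16184. Total 16184.
Minimum: 12285.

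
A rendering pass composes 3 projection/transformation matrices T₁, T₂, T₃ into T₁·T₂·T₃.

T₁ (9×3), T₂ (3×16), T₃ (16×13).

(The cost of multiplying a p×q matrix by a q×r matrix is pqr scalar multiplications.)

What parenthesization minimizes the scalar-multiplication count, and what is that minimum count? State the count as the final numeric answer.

(T₁·(T₂·T₃)): cost 975.
((T₁·T₂)·T₃): cost 2304.
Optimal: (T₁·(T₂·T₃)) with cost 975.

975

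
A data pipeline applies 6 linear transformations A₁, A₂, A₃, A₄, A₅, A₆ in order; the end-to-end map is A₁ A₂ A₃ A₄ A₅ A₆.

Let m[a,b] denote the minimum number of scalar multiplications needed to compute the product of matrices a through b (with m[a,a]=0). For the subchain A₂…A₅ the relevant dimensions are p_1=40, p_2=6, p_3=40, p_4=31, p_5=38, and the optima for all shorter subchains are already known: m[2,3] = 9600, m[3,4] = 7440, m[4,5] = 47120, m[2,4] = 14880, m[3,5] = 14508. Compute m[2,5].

m[2,5] = min over k∈[2,4] of m[2,k]+m[k+1,5]+p_{1}·p_k·p_{5}.
k=2: 0 + 14508 + 40·6·38 = 23628; k=3: 9600 + 47120 + 40·40·38 = 117520; k=4: 14880 + 0 + 40·31·38 = 62000.
Minimum: 23628 at k=2.

23628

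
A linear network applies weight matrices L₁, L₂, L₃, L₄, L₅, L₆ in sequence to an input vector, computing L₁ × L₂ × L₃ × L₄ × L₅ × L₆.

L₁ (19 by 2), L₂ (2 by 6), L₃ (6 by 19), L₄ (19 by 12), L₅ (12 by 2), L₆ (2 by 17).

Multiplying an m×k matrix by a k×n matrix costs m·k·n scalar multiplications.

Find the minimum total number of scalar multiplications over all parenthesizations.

Adjacent pairs: L₁L₂ = 19·2·6 = 228; L₂L₃ = 2·6·19 = 228; L₃L₄ = 6·19·12 = 1368; L₄L₅ = 19·12·2 = 456; L₅L₆ = 12·2·17 = 408.
Length 3: L₁..L₃: k=1: 0+228+19·2·19=950; k=2: 228+0+19·6·19=2394 → min 950 | L₂..L₄: k=2: 0+1368+2·6·12=1512; k=3: 228+0+2·19·12=684 → min 684 | L₃..L₅: k=3: 0+456+6·19·2=684; k=4: 1368+0+6·12·2=1512 → min 684 | L₄..L₆: k=4: 0+408+19·12·17=4284; k=5: 456+0+19·2·17=1102 → min 1102.
Length 4: L₁..L₄: k=1: 0+684+19·2·12=1140; k=2: 228+1368+19·6·12=2964; k=3: 950+0+19·19·12=5282 → min 1140 | L₂..L₅: k=2: 0+684+2·6·2=708; k=3: 228+456+2·19·2=760; k=4: 684+0+2·12·2=732 → min 708 | L₃..L₆: k=3: 0+1102+6·19·17=3040; k=4: 1368+408+6·12·17=3000; k=5: 684+0+6·2·17=888 → min 888.
Length 5: L₁..L₅: k=1: 0+708+19·2·2=784; k=2: 228+684+19·6·2=1140; k=3: 950+456+19·19·2=2128; k=4: 1140+0+19·12·2=1596 → min 784 | L₂..L₆: k=2: 0+888+2·6·17=1092; k=3: 228+1102+2·19·17=1976; k=4: 684+408+2·12·17=1500; k=5: 708+0+2·2·17=776 → min 776.
Length 6: L₁..L₆: k=1: 0+776+19·2·17=1422; k=2: 228+888+19·6·17=3054; k=3: 950+1102+19·19·17=8189; k=4: 1140+408+19·12·17=5424; k=5: 784+0+19·2·17=1430 → min 1422.
Optimal order: (L₁ × ((L₂ × (L₃ × (L₄ × L₅))) × L₆)) with cost 1422.

1422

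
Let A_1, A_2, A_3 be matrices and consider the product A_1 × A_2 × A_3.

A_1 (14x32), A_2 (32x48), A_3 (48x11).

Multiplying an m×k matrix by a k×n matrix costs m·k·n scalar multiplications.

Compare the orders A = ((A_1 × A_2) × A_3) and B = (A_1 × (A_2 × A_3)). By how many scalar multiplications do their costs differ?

Order A = ((A_1 × A_2) × A_3): (A_1 × A_2): 14×32 by 32×48 → 14×48, cost 14·32·48 = 21504; ((A_1 × A_2) × A_3): 14×48 by 48×11 → 14×11, cost 14·48·11 = 7392; cumulative 28896. Total 28896.
Order B = (A_1 × (A_2 × A_3)): (A_2 × A_3): 32×48 by 48×11 → 32×11, cost 32·48·11 = 16896; (A_1 × (A_2 × A_3)): 14×32 by 32×11 → 14×11, cost 14·32·11 = 4928; cumulative 21824. Total 21824.
Difference: |28896 − 21824| = 7072.

7072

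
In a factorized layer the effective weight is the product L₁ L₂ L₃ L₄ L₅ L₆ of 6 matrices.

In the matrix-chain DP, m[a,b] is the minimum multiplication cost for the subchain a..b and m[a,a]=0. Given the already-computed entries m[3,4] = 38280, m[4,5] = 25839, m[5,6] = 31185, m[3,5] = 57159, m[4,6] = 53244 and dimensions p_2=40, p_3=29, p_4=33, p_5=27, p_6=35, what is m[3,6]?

93844

m[3,6] = min over k∈[3,5] of m[3,k]+m[k+1,6]+p_{2}·p_k·p_{6}.
k=3: 0 + 53244 + 40·29·35 = 93844; k=4: 38280 + 31185 + 40·33·35 = 115665; k=5: 57159 + 0 + 40·27·35 = 94959.
Minimum: 93844 at k=3.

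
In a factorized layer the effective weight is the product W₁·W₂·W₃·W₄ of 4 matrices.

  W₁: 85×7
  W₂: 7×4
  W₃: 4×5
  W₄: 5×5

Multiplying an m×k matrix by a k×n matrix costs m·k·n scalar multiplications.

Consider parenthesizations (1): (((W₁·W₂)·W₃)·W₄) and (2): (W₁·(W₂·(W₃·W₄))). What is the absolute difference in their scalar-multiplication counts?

2990

Order (1) = (((W₁·W₂)·W₃)·W₄): (W₁·W₂): 85×7 by 7×4 → 85×4, cost 85·7·4 = 2380; ((W₁·W₂)·W₃): 85×4 by 4×5 → 85×5, cost 85·4·5 = 1700; cumulative 4080; (((W₁·W₂)·W₃)·W₄): 85×5 by 5×5 → 85×5, cost 85·5·5 = 2125; cumulative 6205. Total 6205.
Order (2) = (W₁·(W₂·(W₃·W₄))): (W₃·W₄): 4×5 by 5×5 → 4×5, cost 4·5·5 = 100; (W₂·(W₃·W₄)): 7×4 by 4×5 → 7×5, cost 7·4·5 = 140; cumulative 240; (W₁·(W₂·(W₃·W₄))): 85×7 by 7×5 → 85×5, cost 85·7·5 = 2975; cumulative 3215. Total 3215.
Difference: |6205 − 3215| = 2990.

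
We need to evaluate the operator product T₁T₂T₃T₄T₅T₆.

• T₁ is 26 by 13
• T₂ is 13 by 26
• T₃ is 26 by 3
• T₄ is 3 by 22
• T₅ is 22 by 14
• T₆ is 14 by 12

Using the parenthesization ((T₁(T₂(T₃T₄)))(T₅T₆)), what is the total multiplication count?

27148

(T₃T₄): 26×3 by 3×22 → 26×22, cost 26·3·22 = 1716
(T₂(T₃T₄)): 13×26 by 26×22 → 13×22, cost 13·26·22 = 7436; cumulative 9152
(T₁(T₂(T₃T₄))): 26×13 by 13×22 → 26×22, cost 26·13·22 = 7436; cumulative 16588
(T₅T₆): 22×14 by 14×12 → 22×12, cost 22·14·12 = 3696
((T₁(T₂(T₃T₄)))(T₅T₆)): 26×22 by 22×12 → 26×12, cost 26·22·12 = 6864; cumulative 27148
Total: 27148 scalar multiplications.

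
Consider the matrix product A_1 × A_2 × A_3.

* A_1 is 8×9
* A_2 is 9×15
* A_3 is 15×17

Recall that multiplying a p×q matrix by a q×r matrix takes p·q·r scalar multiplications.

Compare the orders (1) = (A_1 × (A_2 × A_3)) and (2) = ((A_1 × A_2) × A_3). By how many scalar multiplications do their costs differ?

Order (1) = (A_1 × (A_2 × A_3)): (A_2 × A_3): 9×15 by 15×17 → 9×17, cost 9·15·17 = 2295; (A_1 × (A_2 × A_3)): 8×9 by 9×17 → 8×17, cost 8·9·17 = 1224; cumulative 3519. Total 3519.
Order (2) = ((A_1 × A_2) × A_3): (A_1 × A_2): 8×9 by 9×15 → 8×15, cost 8·9·15 = 1080; ((A_1 × A_2) × A_3): 8×15 by 15×17 → 8×17, cost 8·15·17 = 2040; cumulative 3120. Total 3120.
Difference: |3519 − 3120| = 399.

399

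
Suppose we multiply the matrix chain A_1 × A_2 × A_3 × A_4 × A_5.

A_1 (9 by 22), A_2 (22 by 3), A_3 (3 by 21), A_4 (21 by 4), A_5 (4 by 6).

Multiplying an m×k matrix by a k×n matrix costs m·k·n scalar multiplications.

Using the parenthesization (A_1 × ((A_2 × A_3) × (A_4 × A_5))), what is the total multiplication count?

(A_2 × A_3): 22×3 by 3×21 → 22×21, cost 22·3·21 = 1386
(A_4 × A_5): 21×4 by 4×6 → 21×6, cost 21·4·6 = 504
((A_2 × A_3) × (A_4 × A_5)): 22×21 by 21×6 → 22×6, cost 22·21·6 = 2772; cumulative 4662
(A_1 × ((A_2 × A_3) × (A_4 × A_5))): 9×22 by 22×6 → 9×6, cost 9·22·6 = 1188; cumulative 5850
Total: 5850 scalar multiplications.

5850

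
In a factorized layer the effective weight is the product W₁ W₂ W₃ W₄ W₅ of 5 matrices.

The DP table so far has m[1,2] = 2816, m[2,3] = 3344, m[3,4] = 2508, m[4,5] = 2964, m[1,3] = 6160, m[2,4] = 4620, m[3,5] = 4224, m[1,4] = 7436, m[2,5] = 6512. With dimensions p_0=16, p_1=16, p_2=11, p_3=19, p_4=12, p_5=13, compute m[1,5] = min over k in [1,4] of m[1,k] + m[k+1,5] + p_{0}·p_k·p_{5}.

m[1,5] = min over k∈[1,4] of m[1,k]+m[k+1,5]+p_{0}·p_k·p_{5}.
k=1: 0 + 6512 + 16·16·13 = 9840; k=2: 2816 + 4224 + 16·11·13 = 9328; k=3: 6160 + 2964 + 16·19·13 = 13076; k=4: 7436 + 0 + 16·12·13 = 9932.
Minimum: 9328 at k=2.

9328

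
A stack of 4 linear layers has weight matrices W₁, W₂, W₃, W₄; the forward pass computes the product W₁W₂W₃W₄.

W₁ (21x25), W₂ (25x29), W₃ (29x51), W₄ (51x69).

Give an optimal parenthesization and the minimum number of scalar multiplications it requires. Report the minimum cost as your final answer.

120183

Adjacent pairs: W₁W₂ = 21·25·29 = 15225; W₂W₃ = 25·29·51 = 36975; W₃W₄ = 29·51·69 = 102051.
Length 3: W₁..W₃: k=1: 0+36975+21·25·51=63750; k=2: 15225+0+21·29·51=46284 → min 46284 | W₂..W₄: k=2: 0+102051+25·29·69=152076; k=3: 36975+0+25·51·69=124950 → min 124950.
Length 4: W₁..W₄: k=1: 0+124950+21·25·69=161175; k=2: 15225+102051+21·29·69=159297; k=3: 46284+0+21·51·69=120183 → min 120183.
Optimal parenthesization: (((W₁W₂)W₃)W₄) with cost 120183.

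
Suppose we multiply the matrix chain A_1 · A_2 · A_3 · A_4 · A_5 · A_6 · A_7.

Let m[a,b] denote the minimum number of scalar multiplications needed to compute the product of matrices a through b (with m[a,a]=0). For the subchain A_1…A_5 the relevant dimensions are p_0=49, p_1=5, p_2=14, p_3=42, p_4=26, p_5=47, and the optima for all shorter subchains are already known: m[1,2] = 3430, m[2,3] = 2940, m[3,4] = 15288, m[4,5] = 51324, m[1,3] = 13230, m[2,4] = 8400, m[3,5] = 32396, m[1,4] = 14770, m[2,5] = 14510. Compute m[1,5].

m[1,5] = min over k∈[1,4] of m[1,k]+m[k+1,5]+p_{0}·p_k·p_{5}.
k=1: 0 + 14510 + 49·5·47 = 26025; k=2: 3430 + 32396 + 49·14·47 = 68068; k=3: 13230 + 51324 + 49·42·47 = 161280; k=4: 14770 + 0 + 49·26·47 = 74648.
Minimum: 26025 at k=1.

26025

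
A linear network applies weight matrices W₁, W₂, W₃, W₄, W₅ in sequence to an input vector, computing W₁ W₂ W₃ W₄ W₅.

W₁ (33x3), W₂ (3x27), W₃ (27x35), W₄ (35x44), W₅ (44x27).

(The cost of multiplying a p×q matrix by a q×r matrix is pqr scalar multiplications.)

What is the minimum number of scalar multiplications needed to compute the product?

Adjacent pairs: W₁W₂ = 33·3·27 = 2673; W₂W₃ = 3·27·35 = 2835; W₃W₄ = 27·35·44 = 41580; W₄W₅ = 35·44·27 = 41580.
Length 3: W₁..W₃: k=1: 0+2835+33·3·35=6300; k=2: 2673+0+33·27·35=33858 → min 6300 | W₂..W₄: k=2: 0+41580+3·27·44=45144; k=3: 2835+0+3·35·44=7455 → min 7455 | W₃..W₅: k=3: 0+41580+27·35·27=67095; k=4: 41580+0+27·44·27=73656 → min 67095.
Length 4: W₁..W₄: k=1: 0+7455+33·3·44=11811; k=2: 2673+41580+33·27·44=83457; k=3: 6300+0+33·35·44=57120 → min 11811 | W₂..W₅: k=2: 0+67095+3·27·27=69282; k=3: 2835+41580+3·35·27=47250; k=4: 7455+0+3·44·27=11019 → min 11019.
Length 5: W₁..W₅: k=1: 0+11019+33·3·27=13692; k=2: 2673+67095+33·27·27=93825; k=3: 6300+41580+33·35·27=79065; k=4: 11811+0+33·44·27=51015 → min 13692.
Optimal order: (W₁ (((W₂ W₃) W₄) W₅)) with cost 13692.

13692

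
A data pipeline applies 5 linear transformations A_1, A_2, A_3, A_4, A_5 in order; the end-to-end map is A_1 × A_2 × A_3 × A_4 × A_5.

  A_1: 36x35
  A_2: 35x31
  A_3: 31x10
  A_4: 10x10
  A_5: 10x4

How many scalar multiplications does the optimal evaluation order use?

11020

Adjacent pairs: A_1A_2 = 36·35·31 = 39060; A_2A_3 = 35·31·10 = 10850; A_3A_4 = 31·10·10 = 3100; A_4A_5 = 10·10·4 = 400.
Length 3: A_1..A_3: k=1: 0+10850+36·35·10=23450; k=2: 39060+0+36·31·10=50220 → min 23450 | A_2..A_4: k=2: 0+3100+35·31·10=13950; k=3: 10850+0+35·10·10=14350 → min 13950 | A_3..A_5: k=3: 0+400+31·10·4=1640; k=4: 3100+0+31·10·4=4340 → min 1640.
Length 4: A_1..A_4: k=1: 0+13950+36·35·10=26550; k=2: 39060+3100+36·31·10=53320; k=3: 23450+0+36·10·10=27050 → min 26550 | A_2..A_5: k=2: 0+1640+35·31·4=5980; k=3: 10850+400+35·10·4=12650; k=4: 13950+0+35·10·4=15350 → min 5980.
Length 5: A_1..A_5: k=1: 0+5980+36·35·4=11020; k=2: 39060+1640+36·31·4=45164; k=3: 23450+400+36·10·4=25290; k=4: 26550+0+36·10·4=27990 → min 11020.
Optimal order: (A_1 × (A_2 × (A_3 × (A_4 × A_5)))) with cost 11020.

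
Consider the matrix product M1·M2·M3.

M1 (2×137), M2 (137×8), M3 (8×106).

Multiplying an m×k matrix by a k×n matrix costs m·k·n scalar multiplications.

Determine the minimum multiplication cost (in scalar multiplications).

Order (M1·(M2·M3)): (M2·M3): 137×8 by 8×106 → 137×106, cost 137·8·106 = 116176; (M1·(M2·M3)): 2×137 by 137×106 → 2×106, cost 2·137·106 = 29044; cumulative 145220. Total 145220.
Order ((M1·M2)·M3): (M1·M2): 2×137 by 137×8 → 2×8, cost 2·137·8 = 2192; ((M1·M2)·M3): 2×8 by 8×106 → 2×106, cost 2·8·106 = 1696; cumulative 3888. Total 3888.
Minimum: 3888.

3888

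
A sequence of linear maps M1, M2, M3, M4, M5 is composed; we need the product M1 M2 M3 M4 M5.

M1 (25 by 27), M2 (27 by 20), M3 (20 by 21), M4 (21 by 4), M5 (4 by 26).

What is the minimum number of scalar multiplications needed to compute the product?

9140

Adjacent pairs: M1M2 = 25·27·20 = 13500; M2M3 = 27·20·21 = 11340; M3M4 = 20·21·4 = 1680; M4M5 = 21·4·26 = 2184.
Length 3: M1..M3: k=1: 0+11340+25·27·21=25515; k=2: 13500+0+25·20·21=24000 → min 24000 | M2..M4: k=2: 0+1680+27·20·4=3840; k=3: 11340+0+27·21·4=13608 → min 3840 | M3..M5: k=3: 0+2184+20·21·26=13104; k=4: 1680+0+20·4·26=3760 → min 3760.
Length 4: M1..M4: k=1: 0+3840+25·27·4=6540; k=2: 13500+1680+25·20·4=17180; k=3: 24000+0+25·21·4=26100 → min 6540 | M2..M5: k=2: 0+3760+27·20·26=17800; k=3: 11340+2184+27·21·26=28266; k=4: 3840+0+27·4·26=6648 → min 6648.
Length 5: M1..M5: k=1: 0+6648+25·27·26=24198; k=2: 13500+3760+25·20·26=30260; k=3: 24000+2184+25·21·26=39834; k=4: 6540+0+25·4·26=9140 → min 9140.
Optimal order: ((M1 (M2 (M3 M4))) M5) with cost 9140.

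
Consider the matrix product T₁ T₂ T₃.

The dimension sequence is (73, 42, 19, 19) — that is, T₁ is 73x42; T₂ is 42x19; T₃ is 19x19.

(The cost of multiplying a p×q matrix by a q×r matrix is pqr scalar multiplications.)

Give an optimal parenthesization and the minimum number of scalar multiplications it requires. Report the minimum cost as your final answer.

73416

(T₁ (T₂ T₃)): cost 73416.
((T₁ T₂) T₃): cost 84607.
Optimal: (T₁ (T₂ T₃)) with cost 73416.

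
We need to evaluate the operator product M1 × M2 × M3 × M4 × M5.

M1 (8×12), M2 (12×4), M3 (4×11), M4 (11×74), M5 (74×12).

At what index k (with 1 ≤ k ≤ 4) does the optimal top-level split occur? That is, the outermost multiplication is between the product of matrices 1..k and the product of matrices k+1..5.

2

Adjacent pairs: M1M2 = 8·12·4 = 384; M2M3 = 12·4·11 = 528; M3M4 = 4·11·74 = 3256; M4M5 = 11·74·12 = 9768.
Length 3: M1..M3: k=1: 0+528+8·12·11=1584; k=2: 384+0+8·4·11=736 → min 736 | M2..M4: k=2: 0+3256+12·4·74=6808; k=3: 528+0+12·11·74=10296 → min 6808 | M3..M5: k=3: 0+9768+4·11·12=10296; k=4: 3256+0+4·74·12=6808 → min 6808.
Length 4: M1..M4: k=1: 0+6808+8·12·74=13912; k=2: 384+3256+8·4·74=6008; k=3: 736+0+8·11·74=7248 → min 6008 | M2..M5: k=2: 0+6808+12·4·12=7384; k=3: 528+9768+12·11·12=11880; k=4: 6808+0+12·74·12=17464 → min 7384.
Top-level splits: k=1: (M1..M1)·(M2..M5) → 0+7384+8·12·12 = 8536; k=2: (M1..M2)·(M3..M5) → 384+6808+8·4·12 = 7576; k=3: (M1..M3)·(M4..M5) → 736+9768+8·11·12 = 11560; k=4: (M1..M4)·(M5..M5) → 6008+0+8·74·12 = 13112.
Best split is after M2, i.e. k = 2.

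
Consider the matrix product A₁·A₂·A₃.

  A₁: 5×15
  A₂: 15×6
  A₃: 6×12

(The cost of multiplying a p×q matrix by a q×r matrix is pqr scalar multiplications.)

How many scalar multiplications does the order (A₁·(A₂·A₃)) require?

1980

(A₂·A₃): 15×6 by 6×12 → 15×12, cost 15·6·12 = 1080
(A₁·(A₂·A₃)): 5×15 by 15×12 → 5×12, cost 5·15·12 = 900; cumulative 1980
Total: 1980 scalar multiplications.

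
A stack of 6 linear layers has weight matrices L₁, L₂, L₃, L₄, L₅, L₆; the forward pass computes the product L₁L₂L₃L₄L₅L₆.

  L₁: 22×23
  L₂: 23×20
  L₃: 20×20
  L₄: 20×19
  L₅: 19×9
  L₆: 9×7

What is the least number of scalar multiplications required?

Adjacent pairs: L₁L₂ = 22·23·20 = 10120; L₂L₃ = 23·20·20 = 9200; L₃L₄ = 20·20·19 = 7600; L₄L₅ = 20·19·9 = 3420; L₅L₆ = 19·9·7 = 1197.
Length 3: L₁..L₃: k=1: 0+9200+22·23·20=19320; k=2: 10120+0+22·20·20=18920 → min 18920 | L₂..L₄: k=2: 0+7600+23·20·19=16340; k=3: 9200+0+23·20·19=17940 → min 16340 | L₃..L₅: k=3: 0+3420+20·20·9=7020; k=4: 7600+0+20·19·9=11020 → min 7020 | L₄..L₆: k=4: 0+1197+20·19·7=3857; k=5: 3420+0+20·9·7=4680 → min 3857.
Length 4: L₁..L₄: k=1: 0+16340+22·23·19=25954; k=2: 10120+7600+22·20·19=26080; k=3: 18920+0+22·20·19=27280 → min 25954 | L₂..L₅: k=2: 0+7020+23·20·9=11160; k=3: 9200+3420+23·20·9=16760; k=4: 16340+0+23·19·9=20273 → min 11160 | L₃..L₆: k=3: 0+3857+20·20·7=6657; k=4: 7600+1197+20·19·7=11457; k=5: 7020+0+20·9·7=8280 → min 6657.
Length 5: L₁..L₅: k=1: 0+11160+22·23·9=15714; k=2: 10120+7020+22·20·9=21100; k=3: 18920+3420+22·20·9=26300; k=4: 25954+0+22·19·9=29716 → min 15714 | L₂..L₆: k=2: 0+6657+23·20·7=9877; k=3: 9200+3857+23·20·7=16277; k=4: 16340+1197+23·19·7=20596; k=5: 11160+0+23·9·7=12609 → min 9877.
Length 6: L₁..L₆: k=1: 0+9877+22·23·7=13419; k=2: 10120+6657+22·20·7=19857; k=3: 18920+3857+22·20·7=25857; k=4: 25954+1197+22·19·7=30077; k=5: 15714+0+22·9·7=17100 → min 13419.
Optimal order: (L₁(L₂(L₃(L₄(L₅L₆))))) with cost 13419.

13419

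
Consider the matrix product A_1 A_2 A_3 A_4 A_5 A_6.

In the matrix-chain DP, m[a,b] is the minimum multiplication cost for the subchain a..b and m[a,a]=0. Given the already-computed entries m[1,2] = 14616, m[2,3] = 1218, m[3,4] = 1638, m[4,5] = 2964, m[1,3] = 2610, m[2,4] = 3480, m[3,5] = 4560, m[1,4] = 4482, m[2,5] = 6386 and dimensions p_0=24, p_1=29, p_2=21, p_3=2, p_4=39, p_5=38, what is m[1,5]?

m[1,5] = min over k∈[1,4] of m[1,k]+m[k+1,5]+p_{0}·p_k·p_{5}.
k=1: 0 + 6386 + 24·29·38 = 32834; k=2: 14616 + 4560 + 24·21·38 = 38328; k=3: 2610 + 2964 + 24·2·38 = 7398; k=4: 4482 + 0 + 24·39·38 = 40050.
Minimum: 7398 at k=3.

7398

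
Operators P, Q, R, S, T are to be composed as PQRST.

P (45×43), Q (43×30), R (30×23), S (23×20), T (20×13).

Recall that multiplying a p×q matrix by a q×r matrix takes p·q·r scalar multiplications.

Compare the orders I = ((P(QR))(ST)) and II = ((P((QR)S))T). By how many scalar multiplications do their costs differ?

Order I = ((P(QR))(ST)): (QR): 43×30 by 30×23 → 43×23, cost 43·30·23 = 29670; (P(QR)): 45×43 by 43×23 → 45×23, cost 45·43·23 = 44505; cumulative 74175; (ST): 23×20 by 20×13 → 23×13, cost 23·20·13 = 5980; ((P(QR))(ST)): 45×23 by 23×13 → 45×13, cost 45·23·13 = 13455; cumulative 93610. Total 93610.
Order II = ((P((QR)S))T): (QR): 43×30 by 30×23 → 43×23, cost 43·30·23 = 29670; ((QR)S): 43×23 by 23×20 → 43×20, cost 43·23·20 = 19780; cumulative 49450; (P((QR)S)): 45×43 by 43×20 → 45×20, cost 45·43·20 = 38700; cumulative 88150; ((P((QR)S))T): 45×20 by 20×13 → 45×13, cost 45·20·13 = 11700; cumulative 99850. Total 99850.
Difference: |93610 − 99850| = 6240.

6240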